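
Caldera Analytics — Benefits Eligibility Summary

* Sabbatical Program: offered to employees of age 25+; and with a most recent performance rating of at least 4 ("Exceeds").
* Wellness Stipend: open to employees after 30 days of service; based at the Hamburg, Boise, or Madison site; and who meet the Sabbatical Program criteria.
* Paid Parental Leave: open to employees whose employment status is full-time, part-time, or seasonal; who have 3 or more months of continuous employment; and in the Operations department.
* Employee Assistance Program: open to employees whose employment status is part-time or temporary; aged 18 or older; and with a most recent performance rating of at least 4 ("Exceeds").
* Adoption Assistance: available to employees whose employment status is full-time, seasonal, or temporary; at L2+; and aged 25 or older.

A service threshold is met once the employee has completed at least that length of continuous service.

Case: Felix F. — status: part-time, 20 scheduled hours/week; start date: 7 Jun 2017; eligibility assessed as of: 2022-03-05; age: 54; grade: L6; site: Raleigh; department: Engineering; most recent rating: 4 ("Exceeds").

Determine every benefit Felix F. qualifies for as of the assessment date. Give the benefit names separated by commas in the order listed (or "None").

Sabbatical Program, Employee Assistance Program

Service from 7 Jun 2017 to 2022-03-05: 1732 days.
Sabbatical Program — age 54 ≥ 25 ✓; rating 4 ≥ 4 ✓ → eligible.
Wellness Stipend — service 1732 days ≥ 30 days ✓; site Raleigh ✗ (not Hamburg, Boise, or Madison) → not eligible.
Paid Parental Leave — status part-time ✓; service 1732 days ≥ 3 months (≈90 days) ✓; dept Engineering ✗ → not eligible.
Employee Assistance Program — status part-time ✓; age 54 ≥ 18 ✓; rating 4 ≥ 4 ✓ → eligible.
Adoption Assistance — status part-time ✗ (requires full-time, seasonal, or temporary) → not eligible.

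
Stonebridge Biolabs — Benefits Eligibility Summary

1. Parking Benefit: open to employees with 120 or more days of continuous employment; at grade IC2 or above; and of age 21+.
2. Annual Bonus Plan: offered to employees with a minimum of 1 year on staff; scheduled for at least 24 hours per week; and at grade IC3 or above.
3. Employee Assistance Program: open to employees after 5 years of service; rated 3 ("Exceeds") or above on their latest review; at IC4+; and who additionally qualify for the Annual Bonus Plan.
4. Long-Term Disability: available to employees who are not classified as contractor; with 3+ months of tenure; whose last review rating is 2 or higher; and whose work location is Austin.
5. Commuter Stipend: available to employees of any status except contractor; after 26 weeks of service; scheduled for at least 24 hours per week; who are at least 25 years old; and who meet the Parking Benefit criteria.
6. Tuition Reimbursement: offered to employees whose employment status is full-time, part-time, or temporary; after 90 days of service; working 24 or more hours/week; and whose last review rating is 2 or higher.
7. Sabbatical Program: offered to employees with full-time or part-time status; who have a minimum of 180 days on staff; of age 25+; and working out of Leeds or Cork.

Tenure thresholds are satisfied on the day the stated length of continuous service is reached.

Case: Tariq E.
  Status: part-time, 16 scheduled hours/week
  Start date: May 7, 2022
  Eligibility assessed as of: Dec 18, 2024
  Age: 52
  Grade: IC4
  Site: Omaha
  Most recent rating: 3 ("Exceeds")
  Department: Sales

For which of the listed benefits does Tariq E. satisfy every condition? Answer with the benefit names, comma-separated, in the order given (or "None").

Service from May 7, 2022 to Dec 18, 2024: 956 days.
Parking Benefit — service 956 days ≥ 120 days ✓; grade IC4 ≥ IC2 ✓; age 52 ≥ 21 ✓ → eligible.
Annual Bonus Plan — service 956 days ≥ 1 year (≈365 days) ✓; 16 hrs/wk < 24 ✗ → not eligible.
Employee Assistance Program — service 956 days < 5 years (≈1825 days) ✗ → not eligible.
Long-Term Disability — status part-time ✓ (not excluded); service 956 days ≥ 3 months (≈90 days) ✓; rating 3 ≥ 2 ✓; site Omaha ✗ (not Austin) → not eligible.
Commuter Stipend — status part-time ✓ (not excluded); service 956 days ≥ 26 weeks (≈182 days) ✓; 16 hrs/wk < 24 ✗ → not eligible.
Tuition Reimbursement — status part-time ✓; service 956 days ≥ 90 days ✓; 16 hrs/wk < 24 ✗ → not eligible.
Sabbatical Program — status part-time ✓; service 956 days ≥ 180 days ✓; age 52 ≥ 25 ✓; site Omaha ✗ (not Leeds or Cork) → not eligible.

Parking Benefit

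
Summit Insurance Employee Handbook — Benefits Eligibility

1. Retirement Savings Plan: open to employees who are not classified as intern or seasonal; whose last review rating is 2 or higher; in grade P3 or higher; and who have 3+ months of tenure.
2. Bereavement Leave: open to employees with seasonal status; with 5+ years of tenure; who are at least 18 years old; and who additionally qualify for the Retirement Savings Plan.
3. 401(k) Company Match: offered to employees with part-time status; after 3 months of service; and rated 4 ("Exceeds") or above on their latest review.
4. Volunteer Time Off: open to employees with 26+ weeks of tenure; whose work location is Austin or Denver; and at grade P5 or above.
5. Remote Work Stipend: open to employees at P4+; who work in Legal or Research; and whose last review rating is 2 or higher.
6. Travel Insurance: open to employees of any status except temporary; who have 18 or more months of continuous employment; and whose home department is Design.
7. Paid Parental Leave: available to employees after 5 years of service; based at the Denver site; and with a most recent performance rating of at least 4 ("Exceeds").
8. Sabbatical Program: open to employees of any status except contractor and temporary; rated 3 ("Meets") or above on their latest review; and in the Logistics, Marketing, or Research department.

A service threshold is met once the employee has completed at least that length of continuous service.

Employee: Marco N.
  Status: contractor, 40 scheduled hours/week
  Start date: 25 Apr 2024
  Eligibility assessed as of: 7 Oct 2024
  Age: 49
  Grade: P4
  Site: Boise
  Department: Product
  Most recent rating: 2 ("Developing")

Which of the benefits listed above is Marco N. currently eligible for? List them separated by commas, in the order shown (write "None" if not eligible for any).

Retirement Savings Plan

Service from 25 Apr 2024 to 7 Oct 2024: 165 days.
Retirement Savings Plan — status contractor ✓ (not excluded); rating 2 ≥ 2 ✓; grade P4 ≥ P3 ✓; service 165 days ≥ 3 months (≈90 days) ✓ → eligible.
Bereavement Leave — status contractor ✗ (requires seasonal) → not eligible.
401(k) Company Match — status contractor ✗ (requires part-time) → not eligible.
Volunteer Time Off — service 165 days < 26 weeks (≈182 days) ✗ → not eligible.
Remote Work Stipend — grade P4 ≥ P4 ✓; dept Product ✗ → not eligible.
Travel Insurance — status contractor ✓ (not excluded); service 165 days < 18 months (≈540 days) ✗ → not eligible.
Paid Parental Leave — service 165 days < 5 years (≈1825 days) ✗ → not eligible.
Sabbatical Program — status contractor ✗ (excluded) → not eligible.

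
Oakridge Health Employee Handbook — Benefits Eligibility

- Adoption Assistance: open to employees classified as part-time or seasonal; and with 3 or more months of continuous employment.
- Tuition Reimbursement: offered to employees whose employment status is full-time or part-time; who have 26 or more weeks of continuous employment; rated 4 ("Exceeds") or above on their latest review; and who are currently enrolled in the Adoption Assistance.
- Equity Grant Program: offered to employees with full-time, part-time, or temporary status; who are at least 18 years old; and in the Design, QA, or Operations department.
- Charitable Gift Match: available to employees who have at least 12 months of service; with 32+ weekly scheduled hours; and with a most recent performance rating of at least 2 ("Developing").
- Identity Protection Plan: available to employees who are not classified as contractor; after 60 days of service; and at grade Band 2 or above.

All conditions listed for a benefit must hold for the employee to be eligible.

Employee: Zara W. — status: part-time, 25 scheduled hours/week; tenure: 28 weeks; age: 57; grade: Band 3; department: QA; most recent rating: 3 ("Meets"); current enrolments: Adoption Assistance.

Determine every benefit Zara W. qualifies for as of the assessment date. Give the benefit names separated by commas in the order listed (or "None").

Adoption Assistance, Equity Grant Program, Identity Protection Plan

Adoption Assistance — status part-time ✓; service 28 weeks ≥ 3 months (≈90 days) ✓ → eligible.
Tuition Reimbursement — status part-time ✓; service 28 weeks ≥ 26 weeks ✓; rating 3 < 4 ✗ → not eligible.
Equity Grant Program — status part-time ✓; age 57 ≥ 18 ✓; dept QA ✓ → eligible.
Charitable Gift Match — service 28 weeks < 12 months (≈360 days) ✗ → not eligible.
Identity Protection Plan — status part-time ✓ (not excluded); service 28 weeks ≥ 60 days ✓; grade Band 3 ≥ Band 2 ✓ → eligible.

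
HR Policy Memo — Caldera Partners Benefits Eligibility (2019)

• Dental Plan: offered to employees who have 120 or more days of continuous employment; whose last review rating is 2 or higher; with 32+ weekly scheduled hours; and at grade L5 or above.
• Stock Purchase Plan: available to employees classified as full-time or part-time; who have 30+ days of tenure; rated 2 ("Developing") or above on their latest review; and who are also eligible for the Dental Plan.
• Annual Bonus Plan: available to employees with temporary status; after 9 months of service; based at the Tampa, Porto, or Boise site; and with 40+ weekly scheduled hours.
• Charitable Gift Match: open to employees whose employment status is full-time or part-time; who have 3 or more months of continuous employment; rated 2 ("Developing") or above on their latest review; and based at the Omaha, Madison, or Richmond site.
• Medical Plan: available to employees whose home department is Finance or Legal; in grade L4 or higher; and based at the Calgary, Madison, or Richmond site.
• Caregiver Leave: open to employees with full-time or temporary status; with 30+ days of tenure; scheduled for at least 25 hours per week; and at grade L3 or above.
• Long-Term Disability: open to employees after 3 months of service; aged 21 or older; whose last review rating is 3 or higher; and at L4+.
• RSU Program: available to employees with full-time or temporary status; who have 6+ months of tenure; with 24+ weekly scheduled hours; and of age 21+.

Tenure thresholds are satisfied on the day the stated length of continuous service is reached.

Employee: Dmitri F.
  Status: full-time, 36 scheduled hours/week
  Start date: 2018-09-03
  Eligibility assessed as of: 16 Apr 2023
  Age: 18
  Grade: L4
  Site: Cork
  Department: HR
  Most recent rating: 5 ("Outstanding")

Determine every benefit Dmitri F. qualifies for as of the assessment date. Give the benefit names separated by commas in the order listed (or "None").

Caregiver Leave

Service from 2018-09-03 to 16 Apr 2023: 1686 days.
Dental Plan — service 1686 days ≥ 120 days ✓; rating 5 ≥ 2 ✓; 36 hrs/wk ≥ 32 ✓; grade L4 < L5 ✗ → not eligible.
Stock Purchase Plan — status full-time ✓; service 1686 days ≥ 30 days ✓; rating 5 ≥ 2 ✓; not eligible for Dental Plan ✗ → not eligible.
Annual Bonus Plan — status full-time ✗ (requires temporary) → not eligible.
Charitable Gift Match — status full-time ✓; service 1686 days ≥ 3 months (≈90 days) ✓; rating 5 ≥ 2 ✓; site Cork ✗ (not Omaha, Madison, or Richmond) → not eligible.
Medical Plan — dept HR ✗ → not eligible.
Caregiver Leave — status full-time ✓; service 1686 days ≥ 30 days ✓; 36 hrs/wk ≥ 25 ✓; grade L4 ≥ L3 ✓ → eligible.
Long-Term Disability — service 1686 days ≥ 3 months (≈90 days) ✓; age 18 < 21 ✗ → not eligible.
RSU Program — status full-time ✓; service 1686 days ≥ 6 months (≈180 days) ✓; 36 hrs/wk ≥ 24 ✓; age 18 < 21 ✗ → not eligible.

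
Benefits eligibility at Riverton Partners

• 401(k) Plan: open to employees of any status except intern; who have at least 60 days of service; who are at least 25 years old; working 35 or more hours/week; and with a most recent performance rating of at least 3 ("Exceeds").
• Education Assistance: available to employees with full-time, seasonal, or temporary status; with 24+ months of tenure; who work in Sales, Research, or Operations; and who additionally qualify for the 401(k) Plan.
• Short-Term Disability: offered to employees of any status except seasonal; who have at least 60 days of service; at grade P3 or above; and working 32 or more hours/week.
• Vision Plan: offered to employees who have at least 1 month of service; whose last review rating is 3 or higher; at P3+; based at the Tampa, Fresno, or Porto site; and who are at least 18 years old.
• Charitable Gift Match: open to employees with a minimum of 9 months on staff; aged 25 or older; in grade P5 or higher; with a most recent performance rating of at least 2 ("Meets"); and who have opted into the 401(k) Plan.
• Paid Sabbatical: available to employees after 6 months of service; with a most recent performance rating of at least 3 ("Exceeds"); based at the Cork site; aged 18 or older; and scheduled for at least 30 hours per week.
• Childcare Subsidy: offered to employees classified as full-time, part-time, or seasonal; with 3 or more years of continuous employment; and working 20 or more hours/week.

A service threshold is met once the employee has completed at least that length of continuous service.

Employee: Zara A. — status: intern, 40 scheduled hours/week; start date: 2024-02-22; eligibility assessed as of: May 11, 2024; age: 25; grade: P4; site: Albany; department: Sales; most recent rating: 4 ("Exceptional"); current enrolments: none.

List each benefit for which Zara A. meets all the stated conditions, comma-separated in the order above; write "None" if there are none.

Service from 2024-02-22 to May 11, 2024: 79 days.
401(k) Plan — status intern ✗ (excluded) → not eligible.
Education Assistance — status intern ✗ (requires full-time, seasonal, or temporary) → not eligible.
Short-Term Disability — status intern ✓ (not excluded); service 79 days ≥ 60 days ✓; grade P4 ≥ P3 ✓; 40 hrs/wk ≥ 32 ✓ → eligible.
Vision Plan — service 79 days ≥ 1 month (≈30 days) ✓; rating 4 ≥ 3 ✓; grade P4 ≥ P3 ✓; site Albany ✗ (not Tampa, Fresno, or Porto) → not eligible.
Charitable Gift Match — service 79 days < 9 months (≈270 days) ✗ → not eligible.
Paid Sabbatical — service 79 days < 6 months (≈180 days) ✗ → not eligible.
Childcare Subsidy — status intern ✗ (requires full-time, part-time, or seasonal) → not eligible.

Short-Term Disability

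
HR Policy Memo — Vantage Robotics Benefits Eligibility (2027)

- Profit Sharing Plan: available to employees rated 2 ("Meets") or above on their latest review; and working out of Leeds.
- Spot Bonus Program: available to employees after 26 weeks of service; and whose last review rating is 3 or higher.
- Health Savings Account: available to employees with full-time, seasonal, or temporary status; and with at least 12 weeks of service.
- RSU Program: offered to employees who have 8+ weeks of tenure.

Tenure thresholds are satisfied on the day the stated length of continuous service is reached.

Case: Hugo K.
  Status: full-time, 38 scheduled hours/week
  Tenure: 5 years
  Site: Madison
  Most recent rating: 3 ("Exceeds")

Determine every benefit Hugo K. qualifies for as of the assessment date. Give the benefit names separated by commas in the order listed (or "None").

Profit Sharing Plan — rating 3 ≥ 2 ✓; site Madison ✗ (not Leeds) → not eligible.
Spot Bonus Program — service 5 years ≥ 26 weeks (≈182 days) ✓; rating 3 ≥ 3 ✓ → eligible.
Health Savings Account — status full-time ✓; service 5 years ≥ 12 weeks (≈84 days) ✓ → eligible.
RSU Program — service 5 years ≥ 8 weeks (≈56 days) ✓ → eligible.

Spot Bonus Program, Health Savings Account, RSU Program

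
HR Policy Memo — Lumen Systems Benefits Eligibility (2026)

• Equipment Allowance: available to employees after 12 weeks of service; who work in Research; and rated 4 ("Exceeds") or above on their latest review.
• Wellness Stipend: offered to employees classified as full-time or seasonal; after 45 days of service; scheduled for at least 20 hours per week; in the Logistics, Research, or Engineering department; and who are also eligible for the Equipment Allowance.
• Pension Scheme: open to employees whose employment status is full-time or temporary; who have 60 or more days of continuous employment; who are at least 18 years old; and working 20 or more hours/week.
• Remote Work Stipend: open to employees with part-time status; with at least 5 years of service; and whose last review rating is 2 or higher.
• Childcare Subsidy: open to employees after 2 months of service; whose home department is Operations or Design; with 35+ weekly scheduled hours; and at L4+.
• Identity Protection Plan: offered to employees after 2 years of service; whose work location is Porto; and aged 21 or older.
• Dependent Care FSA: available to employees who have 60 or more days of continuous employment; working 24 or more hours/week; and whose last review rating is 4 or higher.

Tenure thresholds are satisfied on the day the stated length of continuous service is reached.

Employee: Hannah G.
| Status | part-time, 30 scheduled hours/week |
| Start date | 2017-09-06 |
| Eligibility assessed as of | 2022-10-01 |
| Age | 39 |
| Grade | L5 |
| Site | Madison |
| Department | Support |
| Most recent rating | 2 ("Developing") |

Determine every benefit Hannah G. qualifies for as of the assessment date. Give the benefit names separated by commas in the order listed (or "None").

Service from 2017-09-06 to 2022-10-01: 1851 days.
Equipment Allowance — service 1851 days ≥ 12 weeks (≈84 days) ✓; dept Support ✗ → not eligible.
Wellness Stipend — status part-time ✗ (requires full-time or seasonal) → not eligible.
Pension Scheme — status part-time ✗ (requires full-time or temporary) → not eligible.
Remote Work Stipend — status part-time ✓; service 1851 days ≥ 5 years (≈1825 days) ✓; rating 2 ≥ 2 ✓ → eligible.
Childcare Subsidy — service 1851 days ≥ 2 months (≈60 days) ✓; dept Support ✗ → not eligible.
Identity Protection Plan — service 1851 days ≥ 2 years (≈730 days) ✓; site Madison ✗ (not Porto) → not eligible.
Dependent Care FSA — service 1851 days ≥ 60 days ✓; 30 hrs/wk ≥ 24 ✓; rating 2 < 4 ✗ → not eligible.

Remote Work Stipend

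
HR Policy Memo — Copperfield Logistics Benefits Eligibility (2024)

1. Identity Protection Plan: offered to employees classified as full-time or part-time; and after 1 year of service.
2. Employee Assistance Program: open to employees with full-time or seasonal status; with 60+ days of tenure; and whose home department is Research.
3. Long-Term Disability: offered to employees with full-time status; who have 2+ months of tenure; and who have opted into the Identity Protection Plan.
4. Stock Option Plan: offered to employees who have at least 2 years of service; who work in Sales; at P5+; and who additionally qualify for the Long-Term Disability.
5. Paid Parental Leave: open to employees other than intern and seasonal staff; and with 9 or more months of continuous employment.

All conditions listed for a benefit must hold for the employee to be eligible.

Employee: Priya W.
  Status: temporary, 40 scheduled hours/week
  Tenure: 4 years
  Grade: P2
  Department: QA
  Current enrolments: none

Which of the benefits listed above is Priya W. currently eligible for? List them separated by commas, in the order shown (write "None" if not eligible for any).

Paid Parental Leave

Identity Protection Plan — status temporary ✗ (requires full-time or part-time) → not eligible.
Employee Assistance Program — status temporary ✗ (requires full-time or seasonal) → not eligible.
Long-Term Disability — status temporary ✗ (requires full-time) → not eligible.
Stock Option Plan — service 4 years ≥ 2 years ✓; dept QA ✗ → not eligible.
Paid Parental Leave — status temporary ✓ (not excluded); service 4 years ≥ 9 months (≈270 days) ✓ → eligible.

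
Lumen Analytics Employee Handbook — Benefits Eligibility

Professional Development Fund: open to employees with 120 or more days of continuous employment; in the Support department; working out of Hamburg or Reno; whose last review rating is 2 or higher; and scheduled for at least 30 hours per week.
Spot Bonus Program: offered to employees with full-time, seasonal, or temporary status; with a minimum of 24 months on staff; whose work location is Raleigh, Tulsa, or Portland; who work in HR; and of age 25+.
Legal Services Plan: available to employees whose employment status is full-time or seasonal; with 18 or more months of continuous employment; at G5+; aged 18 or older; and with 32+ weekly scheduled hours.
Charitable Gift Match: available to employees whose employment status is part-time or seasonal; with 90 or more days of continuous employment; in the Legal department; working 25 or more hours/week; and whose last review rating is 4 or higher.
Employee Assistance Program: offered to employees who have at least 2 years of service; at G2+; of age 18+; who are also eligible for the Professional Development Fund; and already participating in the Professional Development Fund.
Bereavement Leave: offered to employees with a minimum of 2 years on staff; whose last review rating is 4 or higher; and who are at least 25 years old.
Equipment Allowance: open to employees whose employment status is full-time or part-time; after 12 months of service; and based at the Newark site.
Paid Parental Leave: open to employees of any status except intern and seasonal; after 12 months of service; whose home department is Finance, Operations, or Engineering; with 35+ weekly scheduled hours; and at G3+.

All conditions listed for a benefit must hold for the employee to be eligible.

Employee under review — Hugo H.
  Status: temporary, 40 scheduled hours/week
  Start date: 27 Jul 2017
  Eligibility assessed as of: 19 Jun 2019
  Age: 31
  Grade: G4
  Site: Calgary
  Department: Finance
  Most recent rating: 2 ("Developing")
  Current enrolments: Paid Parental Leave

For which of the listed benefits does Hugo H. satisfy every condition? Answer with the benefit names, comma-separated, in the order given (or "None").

Service from 27 Jul 2017 to 19 Jun 2019: 692 days.
Professional Development Fund — service 692 days ≥ 120 days ✓; dept Finance ✗ → not eligible.
Spot Bonus Program — status temporary ✓; service 692 days < 24 months (≈720 days) ✗ → not eligible.
Legal Services Plan — status temporary ✗ (requires full-time or seasonal) → not eligible.
Charitable Gift Match — status temporary ✗ (requires part-time or seasonal) → not eligible.
Employee Assistance Program — service 692 days < 2 years (≈730 days) ✗ → not eligible.
Bereavement Leave — service 692 days < 2 years (≈730 days) ✗ → not eligible.
Equipment Allowance — status temporary ✗ (requires full-time or part-time) → not eligible.
Paid Parental Leave — status temporary ✓ (not excluded); service 692 days ≥ 12 months (≈360 days) ✓; dept Finance ✓; 40 hrs/wk ≥ 35 ✓; grade G4 ≥ G3 ✓ → eligible.

Paid Parental Leave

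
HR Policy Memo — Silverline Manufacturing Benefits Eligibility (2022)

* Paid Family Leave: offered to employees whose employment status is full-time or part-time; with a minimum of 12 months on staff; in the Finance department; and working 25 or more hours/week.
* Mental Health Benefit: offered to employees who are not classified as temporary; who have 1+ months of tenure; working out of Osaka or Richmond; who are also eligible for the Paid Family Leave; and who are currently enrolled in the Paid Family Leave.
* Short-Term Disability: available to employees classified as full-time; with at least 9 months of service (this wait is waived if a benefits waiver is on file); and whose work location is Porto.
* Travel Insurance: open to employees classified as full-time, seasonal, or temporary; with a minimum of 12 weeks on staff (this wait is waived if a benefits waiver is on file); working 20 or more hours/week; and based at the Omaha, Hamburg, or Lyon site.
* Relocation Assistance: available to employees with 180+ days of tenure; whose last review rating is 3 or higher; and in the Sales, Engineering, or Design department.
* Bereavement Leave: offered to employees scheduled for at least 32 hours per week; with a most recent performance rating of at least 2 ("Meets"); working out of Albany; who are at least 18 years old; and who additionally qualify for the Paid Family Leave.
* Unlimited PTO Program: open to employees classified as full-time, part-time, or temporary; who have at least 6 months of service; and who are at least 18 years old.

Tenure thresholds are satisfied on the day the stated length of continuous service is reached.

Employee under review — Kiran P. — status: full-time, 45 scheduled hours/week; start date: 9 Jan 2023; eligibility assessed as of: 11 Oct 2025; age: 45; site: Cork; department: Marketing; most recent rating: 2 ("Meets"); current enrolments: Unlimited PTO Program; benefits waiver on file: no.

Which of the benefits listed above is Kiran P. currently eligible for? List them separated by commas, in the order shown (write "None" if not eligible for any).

Service from 9 Jan 2023 to 11 Oct 2025: 1006 days.
Paid Family Leave — status full-time ✓; service 1006 days ≥ 12 months (≈360 days) ✓; dept Marketing ✗ → not eligible.
Mental Health Benefit — status full-time ✓ (not excluded); service 1006 days ≥ 1 month (≈30 days) ✓; site Cork ✗ (not Osaka or Richmond) → not eligible.
Short-Term Disability — status full-time ✓; no waiver, service 1006 days ≥ 9 months (≈270 days) ✓; site Cork ✗ (not Porto) → not eligible.
Travel Insurance — status full-time ✓; no waiver, service 1006 days ≥ 12 weeks (≈84 days) ✓; 45 hrs/wk ≥ 20 ✓; site Cork ✗ (not Omaha, Hamburg, or Lyon) → not eligible.
Relocation Assistance — service 1006 days ≥ 180 days ✓; rating 2 < 3 ✗ → not eligible.
Bereavement Leave — 45 hrs/wk ≥ 32 ✓; rating 2 ≥ 2 ✓; site Cork ✗ (not Albany) → not eligible.
Unlimited PTO Program — status full-time ✓; service 1006 days ≥ 6 months (≈180 days) ✓; age 45 ≥ 18 ✓ → eligible.

Unlimited PTO Program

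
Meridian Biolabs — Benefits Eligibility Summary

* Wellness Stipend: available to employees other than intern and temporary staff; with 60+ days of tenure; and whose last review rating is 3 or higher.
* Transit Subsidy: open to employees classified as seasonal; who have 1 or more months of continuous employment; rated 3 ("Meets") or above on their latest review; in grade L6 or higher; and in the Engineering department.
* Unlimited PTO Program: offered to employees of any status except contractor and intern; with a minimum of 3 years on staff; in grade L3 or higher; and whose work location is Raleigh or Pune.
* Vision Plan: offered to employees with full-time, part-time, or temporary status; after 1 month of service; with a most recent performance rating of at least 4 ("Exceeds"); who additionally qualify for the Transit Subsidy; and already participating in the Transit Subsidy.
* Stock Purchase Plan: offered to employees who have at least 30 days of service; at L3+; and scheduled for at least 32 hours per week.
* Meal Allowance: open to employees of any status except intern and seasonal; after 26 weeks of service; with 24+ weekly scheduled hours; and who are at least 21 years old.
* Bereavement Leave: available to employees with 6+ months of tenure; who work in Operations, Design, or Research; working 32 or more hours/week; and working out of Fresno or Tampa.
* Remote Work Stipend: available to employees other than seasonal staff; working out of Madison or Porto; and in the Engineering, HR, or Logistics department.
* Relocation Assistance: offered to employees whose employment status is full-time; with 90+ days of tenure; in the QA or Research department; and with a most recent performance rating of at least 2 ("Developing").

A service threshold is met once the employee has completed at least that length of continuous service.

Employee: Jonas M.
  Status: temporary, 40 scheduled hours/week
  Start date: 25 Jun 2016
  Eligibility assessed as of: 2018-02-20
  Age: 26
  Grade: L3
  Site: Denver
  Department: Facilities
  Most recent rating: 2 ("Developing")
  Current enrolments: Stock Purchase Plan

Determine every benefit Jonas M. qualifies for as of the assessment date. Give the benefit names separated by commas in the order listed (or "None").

Stock Purchase Plan, Meal Allowance

Service from 25 Jun 2016 to 2018-02-20: 605 days.
Wellness Stipend — status temporary ✗ (excluded) → not eligible.
Transit Subsidy — status temporary ✗ (requires seasonal) → not eligible.
Unlimited PTO Program — status temporary ✓ (not excluded); service 605 days < 3 years (≈1095 days) ✗ → not eligible.
Vision Plan — status temporary ✓; service 605 days ≥ 1 month (≈30 days) ✓; rating 2 < 4 ✗ → not eligible.
Stock Purchase Plan — service 605 days ≥ 30 days ✓; grade L3 ≥ L3 ✓; 40 hrs/wk ≥ 32 ✓ → eligible.
Meal Allowance — status temporary ✓ (not excluded); service 605 days ≥ 26 weeks (≈182 days) ✓; 40 hrs/wk ≥ 24 ✓; age 26 ≥ 21 ✓ → eligible.
Bereavement Leave — service 605 days ≥ 6 months (≈180 days) ✓; dept Facilities ✗ → not eligible.
Remote Work Stipend — status temporary ✓ (not excluded); site Denver ✗ (not Madison or Porto) → not eligible.
Relocation Assistance — status temporary ✗ (requires full-time) → not eligible.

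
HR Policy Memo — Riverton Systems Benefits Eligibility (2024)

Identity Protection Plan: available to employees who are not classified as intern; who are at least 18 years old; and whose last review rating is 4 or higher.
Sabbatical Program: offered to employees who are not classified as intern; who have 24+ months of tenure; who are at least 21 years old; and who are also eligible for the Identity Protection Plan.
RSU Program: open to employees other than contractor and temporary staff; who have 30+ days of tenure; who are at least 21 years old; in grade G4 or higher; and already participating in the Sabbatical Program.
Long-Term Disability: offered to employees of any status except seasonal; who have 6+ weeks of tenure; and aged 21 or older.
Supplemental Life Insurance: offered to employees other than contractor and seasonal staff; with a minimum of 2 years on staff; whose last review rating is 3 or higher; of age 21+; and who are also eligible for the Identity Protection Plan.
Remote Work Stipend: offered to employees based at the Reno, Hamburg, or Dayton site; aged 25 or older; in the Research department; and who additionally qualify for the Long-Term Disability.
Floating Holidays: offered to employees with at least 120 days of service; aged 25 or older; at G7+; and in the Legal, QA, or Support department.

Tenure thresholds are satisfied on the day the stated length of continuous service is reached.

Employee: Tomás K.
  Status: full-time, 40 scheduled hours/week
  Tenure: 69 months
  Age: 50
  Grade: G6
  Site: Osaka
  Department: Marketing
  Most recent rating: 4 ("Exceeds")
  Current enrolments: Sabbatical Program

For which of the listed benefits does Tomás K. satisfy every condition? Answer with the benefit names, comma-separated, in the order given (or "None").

Identity Protection Plan, Sabbatical Program, RSU Program, Long-Term Disability, Supplemental Life Insurance

Identity Protection Plan — status full-time ✓ (not excluded); age 50 ≥ 18 ✓; rating 4 ≥ 4 ✓ → eligible.
Sabbatical Program — status full-time ✓ (not excluded); service 69 months ≥ 24 months ✓; age 50 ≥ 21 ✓; eligible for Identity Protection Plan ✓ → eligible.
RSU Program — status full-time ✓ (not excluded); service 69 months ≥ 30 days ✓; age 50 ≥ 21 ✓; grade G6 ≥ G4 ✓; enrolled in Sabbatical Program ✓ → eligible.
Long-Term Disability — status full-time ✓ (not excluded); service 69 months ≥ 6 weeks (≈42 days) ✓; age 50 ≥ 21 ✓ → eligible.
Supplemental Life Insurance — status full-time ✓ (not excluded); service 69 months ≥ 2 years (≈730 days) ✓; rating 4 ≥ 3 ✓; age 50 ≥ 21 ✓; eligible for Identity Protection Plan ✓ → eligible.
Remote Work Stipend — site Osaka ✗ (not Reno, Hamburg, or Dayton) → not eligible.
Floating Holidays — service 69 months ≥ 120 days ✓; age 50 ≥ 25 ✓; grade G6 < G7 ✗ → not eligible.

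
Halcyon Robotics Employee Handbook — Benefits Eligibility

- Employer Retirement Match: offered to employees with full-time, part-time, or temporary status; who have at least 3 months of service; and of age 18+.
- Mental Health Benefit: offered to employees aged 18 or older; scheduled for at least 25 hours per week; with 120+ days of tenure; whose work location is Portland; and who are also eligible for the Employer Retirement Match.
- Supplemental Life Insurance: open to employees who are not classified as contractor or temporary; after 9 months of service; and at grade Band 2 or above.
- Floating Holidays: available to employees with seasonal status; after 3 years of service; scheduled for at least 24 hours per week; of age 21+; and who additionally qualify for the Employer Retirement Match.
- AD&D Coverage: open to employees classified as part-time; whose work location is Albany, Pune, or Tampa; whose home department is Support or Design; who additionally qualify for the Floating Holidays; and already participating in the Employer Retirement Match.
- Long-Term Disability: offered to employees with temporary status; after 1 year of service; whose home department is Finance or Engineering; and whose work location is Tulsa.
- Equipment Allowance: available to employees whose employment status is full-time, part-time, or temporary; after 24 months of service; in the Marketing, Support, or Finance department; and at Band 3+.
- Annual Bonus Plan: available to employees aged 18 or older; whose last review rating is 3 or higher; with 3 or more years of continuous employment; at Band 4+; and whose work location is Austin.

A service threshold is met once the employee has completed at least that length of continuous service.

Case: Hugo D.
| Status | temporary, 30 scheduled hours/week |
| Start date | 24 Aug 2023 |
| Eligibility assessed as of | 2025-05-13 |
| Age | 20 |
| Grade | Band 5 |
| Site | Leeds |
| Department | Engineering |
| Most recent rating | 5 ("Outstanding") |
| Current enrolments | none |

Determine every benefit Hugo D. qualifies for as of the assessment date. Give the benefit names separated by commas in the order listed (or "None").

Employer Retirement Match

Service from 24 Aug 2023 to 2025-05-13: 628 days.
Employer Retirement Match — status temporary ✓; service 628 days ≥ 3 months (≈90 days) ✓; age 20 ≥ 18 ✓ → eligible.
Mental Health Benefit — age 20 ≥ 18 ✓; 30 hrs/wk ≥ 25 ✓; service 628 days ≥ 120 days ✓; site Leeds ✗ (not Portland) → not eligible.
Supplemental Life Insurance — status temporary ✗ (excluded) → not eligible.
Floating Holidays — status temporary ✗ (requires seasonal) → not eligible.
AD&D Coverage — status temporary ✗ (requires part-time) → not eligible.
Long-Term Disability — status temporary ✓; service 628 days ≥ 1 year (≈365 days) ✓; dept Engineering ✓; site Leeds ✗ (not Tulsa) → not eligible.
Equipment Allowance — status temporary ✓; service 628 days < 24 months (≈720 days) ✗ → not eligible.
Annual Bonus Plan — age 20 ≥ 18 ✓; rating 5 ≥ 3 ✓; service 628 days < 3 years (≈1095 days) ✗ → not eligible.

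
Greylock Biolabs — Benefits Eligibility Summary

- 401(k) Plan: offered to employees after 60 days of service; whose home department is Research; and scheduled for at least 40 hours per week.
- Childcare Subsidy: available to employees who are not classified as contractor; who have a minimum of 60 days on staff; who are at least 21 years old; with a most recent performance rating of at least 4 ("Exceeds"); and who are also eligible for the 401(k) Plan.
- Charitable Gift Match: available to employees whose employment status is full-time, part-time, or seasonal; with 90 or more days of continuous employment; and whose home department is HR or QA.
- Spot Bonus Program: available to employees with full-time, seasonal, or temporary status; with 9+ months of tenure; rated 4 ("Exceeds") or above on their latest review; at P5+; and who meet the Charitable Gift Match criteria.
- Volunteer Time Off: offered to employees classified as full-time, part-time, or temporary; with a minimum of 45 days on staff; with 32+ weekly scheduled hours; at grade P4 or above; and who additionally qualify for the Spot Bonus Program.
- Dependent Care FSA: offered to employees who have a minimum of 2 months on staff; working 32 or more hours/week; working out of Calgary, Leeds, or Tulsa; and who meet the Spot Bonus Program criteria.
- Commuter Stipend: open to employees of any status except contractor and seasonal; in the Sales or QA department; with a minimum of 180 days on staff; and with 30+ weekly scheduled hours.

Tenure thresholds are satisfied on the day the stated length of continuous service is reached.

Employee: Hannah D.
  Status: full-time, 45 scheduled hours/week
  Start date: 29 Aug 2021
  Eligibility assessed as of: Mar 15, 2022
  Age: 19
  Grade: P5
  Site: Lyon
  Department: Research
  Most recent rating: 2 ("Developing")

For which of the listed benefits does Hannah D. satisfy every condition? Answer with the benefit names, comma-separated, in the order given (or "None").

401(k) Plan

Service from 29 Aug 2021 to Mar 15, 2022: 198 days.
401(k) Plan — service 198 days ≥ 60 days ✓; dept Research ✓; 45 hrs/wk ≥ 40 ✓ → eligible.
Childcare Subsidy — status full-time ✓ (not excluded); service 198 days ≥ 60 days ✓; age 19 < 21 ✗ → not eligible.
Charitable Gift Match — status full-time ✓; service 198 days ≥ 90 days ✓; dept Research ✗ → not eligible.
Spot Bonus Program — status full-time ✓; service 198 days < 9 months (≈270 days) ✗ → not eligible.
Volunteer Time Off — status full-time ✓; service 198 days ≥ 45 days ✓; 45 hrs/wk ≥ 32 ✓; grade P5 ≥ P4 ✓; not eligible for Spot Bonus Program ✗ → not eligible.
Dependent Care FSA — service 198 days ≥ 2 months (≈60 days) ✓; 45 hrs/wk ≥ 32 ✓; site Lyon ✗ (not Calgary, Leeds, or Tulsa) → not eligible.
Commuter Stipend — status full-time ✓ (not excluded); dept Research ✗ → not eligible.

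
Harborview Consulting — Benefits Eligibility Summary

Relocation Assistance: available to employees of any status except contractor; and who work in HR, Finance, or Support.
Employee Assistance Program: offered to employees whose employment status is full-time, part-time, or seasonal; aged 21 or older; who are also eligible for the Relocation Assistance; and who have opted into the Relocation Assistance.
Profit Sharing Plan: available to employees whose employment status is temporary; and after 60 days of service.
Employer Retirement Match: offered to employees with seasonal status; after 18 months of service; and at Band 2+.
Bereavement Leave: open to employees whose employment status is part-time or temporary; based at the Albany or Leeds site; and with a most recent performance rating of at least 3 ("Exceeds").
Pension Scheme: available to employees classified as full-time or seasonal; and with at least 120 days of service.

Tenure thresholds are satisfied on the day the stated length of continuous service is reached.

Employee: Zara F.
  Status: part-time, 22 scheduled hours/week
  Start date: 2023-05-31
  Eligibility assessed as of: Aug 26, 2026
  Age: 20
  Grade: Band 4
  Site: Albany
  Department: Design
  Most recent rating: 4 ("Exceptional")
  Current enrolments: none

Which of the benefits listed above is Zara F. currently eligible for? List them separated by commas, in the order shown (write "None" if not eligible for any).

Bereavement Leave

Service from 2023-05-31 to Aug 26, 2026: 1183 days.
Relocation Assistance — status part-time ✓ (not excluded); dept Design ✗ → not eligible.
Employee Assistance Program — status part-time ✓; age 20 < 21 ✗ → not eligible.
Profit Sharing Plan — status part-time ✗ (requires temporary) → not eligible.
Employer Retirement Match — status part-time ✗ (requires seasonal) → not eligible.
Bereavement Leave — status part-time ✓; site Albany ✓; rating 4 ≥ 3 ✓ → eligible.
Pension Scheme — status part-time ✗ (requires full-time or seasonal) → not eligible.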